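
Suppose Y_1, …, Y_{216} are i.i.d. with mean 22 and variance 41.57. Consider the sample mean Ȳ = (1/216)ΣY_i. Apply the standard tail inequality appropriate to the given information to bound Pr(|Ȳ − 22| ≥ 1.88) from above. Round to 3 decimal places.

With mean and variance of each term known, Chebyshev's inequality bounds the deviation of the sum (or sample mean).
Var(Ȳ) = Var(Y_i)/n = 41.57/216 = 0.19245.
Chebyshev: Pr(|Ȳ − 22| ≥ 1.88) ≤ Var(Ȳ)/(1.88)² = 41.57/(216·1.88²) = 0.0545.

0.054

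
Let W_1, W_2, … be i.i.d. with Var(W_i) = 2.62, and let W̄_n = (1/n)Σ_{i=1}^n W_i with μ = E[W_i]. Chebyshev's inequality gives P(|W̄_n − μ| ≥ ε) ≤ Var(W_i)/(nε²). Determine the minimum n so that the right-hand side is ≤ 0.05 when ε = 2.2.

Require 2.62/(n·2.2²) ≤ 0.05, i.e. n ≥ 2.62/(0.05·2.2²) = 10.826.
The smallest integer n is 11.

11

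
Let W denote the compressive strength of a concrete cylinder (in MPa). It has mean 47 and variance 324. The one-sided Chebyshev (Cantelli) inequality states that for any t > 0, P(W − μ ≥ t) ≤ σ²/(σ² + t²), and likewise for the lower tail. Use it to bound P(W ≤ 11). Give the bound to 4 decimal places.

Here σ² = 324 and t = 36, so σ² + t² = 1620.
Cantelli's bound: 324/1620 = 0.2000.

0.2000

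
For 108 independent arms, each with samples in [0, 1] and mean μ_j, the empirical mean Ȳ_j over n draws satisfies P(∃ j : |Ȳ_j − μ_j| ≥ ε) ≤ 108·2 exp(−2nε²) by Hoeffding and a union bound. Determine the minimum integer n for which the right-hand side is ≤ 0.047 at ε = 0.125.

Need 2·108·exp(−2nε²) ≤ 0.047, i.e. exp(−2nε²) ≤ 0.047/216.
So 2nε² ≥ ln(216/0.047) = 8.432886.
Hence n ≥ 8.432886/(2·0.125²) = 269.852.
The smallest integer n is 270.

270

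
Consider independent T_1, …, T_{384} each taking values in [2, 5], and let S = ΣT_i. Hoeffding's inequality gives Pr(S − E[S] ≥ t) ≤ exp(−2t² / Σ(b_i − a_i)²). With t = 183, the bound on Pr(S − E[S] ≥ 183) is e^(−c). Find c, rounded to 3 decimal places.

Σ(b_i − a_i)² = 384·(3)² = 3456.
c = 2t²/3456 = 2·183²/3456 = 19.3802.

19.380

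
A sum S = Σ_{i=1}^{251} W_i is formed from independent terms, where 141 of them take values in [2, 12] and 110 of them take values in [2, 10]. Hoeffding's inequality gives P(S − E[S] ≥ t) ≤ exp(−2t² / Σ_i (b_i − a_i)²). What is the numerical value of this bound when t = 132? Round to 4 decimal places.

Σ(b_i − a_i)² = 141·10² + 110·8² = 21140.
Exponent = 2·132² / 21140 = 1.64844.
Bound = exp(−1.64844) = 0.19235.

0.1923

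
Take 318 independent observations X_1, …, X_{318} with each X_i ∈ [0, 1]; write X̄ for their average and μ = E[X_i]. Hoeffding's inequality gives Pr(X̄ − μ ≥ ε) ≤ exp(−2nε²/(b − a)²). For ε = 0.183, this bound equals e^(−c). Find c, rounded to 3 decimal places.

21.299

c = 2nε²/(b − a)² = 2·318·0.183² / 1² = 21.2990.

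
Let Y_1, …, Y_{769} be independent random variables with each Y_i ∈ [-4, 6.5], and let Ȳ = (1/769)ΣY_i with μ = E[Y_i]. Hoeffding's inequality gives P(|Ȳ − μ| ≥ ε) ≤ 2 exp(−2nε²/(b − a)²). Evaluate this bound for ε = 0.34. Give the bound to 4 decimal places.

Exponent: 2nε²/(b − a)² = 2·769·0.34² / 10.5² = 1.61263.
Bound = 2·exp(−1.61263) = 0.39872.

0.3987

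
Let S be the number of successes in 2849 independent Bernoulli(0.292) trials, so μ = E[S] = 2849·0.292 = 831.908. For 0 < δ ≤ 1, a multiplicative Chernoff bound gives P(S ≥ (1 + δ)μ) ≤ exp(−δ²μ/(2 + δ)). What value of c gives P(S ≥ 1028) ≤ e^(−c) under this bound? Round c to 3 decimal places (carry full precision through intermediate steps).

Write 1028 = (1 + δ)μ, so δ = 1028/831.908 − 1 = 0.2357136…
Then the exponent is δ²μ/(2 + δ) = (1028 − μ)² / (μ·(2 + δ)) = 20.674180.

20.674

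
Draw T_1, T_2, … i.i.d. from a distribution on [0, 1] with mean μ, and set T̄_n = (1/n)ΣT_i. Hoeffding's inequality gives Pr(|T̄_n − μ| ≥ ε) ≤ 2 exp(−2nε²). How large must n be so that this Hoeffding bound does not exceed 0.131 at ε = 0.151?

60

Require 2·exp(−2nε²) ≤ 0.131, i.e. 2nε² ≥ ln(2/0.131) = 2.725705.
So n ≥ 2.725705 / (2·0.151²) = 59.772.
The smallest integer n is 60.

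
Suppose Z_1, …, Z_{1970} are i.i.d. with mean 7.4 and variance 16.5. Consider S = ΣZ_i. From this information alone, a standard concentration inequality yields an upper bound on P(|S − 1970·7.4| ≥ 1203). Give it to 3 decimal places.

With mean and variance of each term known, Chebyshev's inequality bounds the deviation of the sum (or sample mean).
Var(S) = n·Var(Z_i) = 1970·16.5 = 32505.
Chebyshev: P(|S − 1970·7.4| ≥ 1203) ≤ Var(S)/1203² = 32505/1447209 = 0.0225.

0.022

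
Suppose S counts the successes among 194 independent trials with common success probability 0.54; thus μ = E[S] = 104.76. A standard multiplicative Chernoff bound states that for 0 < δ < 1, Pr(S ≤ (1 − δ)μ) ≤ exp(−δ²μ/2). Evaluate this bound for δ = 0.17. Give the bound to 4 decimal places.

Exponent = δ²μ/2 = 0.17²·104.76/2 = 1.5138.
Bound = exp(−1.5138) = 0.22008.

0.2201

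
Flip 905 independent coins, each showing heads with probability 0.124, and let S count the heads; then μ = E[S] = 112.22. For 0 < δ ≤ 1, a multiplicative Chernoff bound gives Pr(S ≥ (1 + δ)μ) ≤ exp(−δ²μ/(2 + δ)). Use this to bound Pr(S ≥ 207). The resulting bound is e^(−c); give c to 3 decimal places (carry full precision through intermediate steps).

Write 207 = (1 + δ)μ, so δ = 207/112.22 − 1 = 0.844591…
Then the exponent is δ²μ/(2 + δ) = (207 − μ)² / (μ·(2 + δ)) = 28.141246.

28.141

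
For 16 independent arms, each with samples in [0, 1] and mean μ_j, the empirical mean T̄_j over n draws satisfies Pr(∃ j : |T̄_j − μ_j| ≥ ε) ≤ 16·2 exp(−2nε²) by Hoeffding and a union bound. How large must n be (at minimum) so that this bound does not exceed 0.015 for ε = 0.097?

408

Need 2·16·exp(−2nε²) ≤ 0.015, i.e. exp(−2nε²) ≤ 0.015/32.
So 2nε² ≥ ln(32/0.015) = 7.665441.
Hence n ≥ 7.665441/(2·0.097²) = 407.346.
The smallest integer n is 408.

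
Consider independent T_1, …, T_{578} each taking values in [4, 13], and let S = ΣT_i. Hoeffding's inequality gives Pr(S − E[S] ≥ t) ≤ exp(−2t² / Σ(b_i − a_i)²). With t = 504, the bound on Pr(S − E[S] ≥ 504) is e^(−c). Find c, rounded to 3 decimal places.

Σ(b_i − a_i)² = 578·(9)² = 46818.
c = 2t²/46818 = 2·504²/46818 = 10.8512.

10.851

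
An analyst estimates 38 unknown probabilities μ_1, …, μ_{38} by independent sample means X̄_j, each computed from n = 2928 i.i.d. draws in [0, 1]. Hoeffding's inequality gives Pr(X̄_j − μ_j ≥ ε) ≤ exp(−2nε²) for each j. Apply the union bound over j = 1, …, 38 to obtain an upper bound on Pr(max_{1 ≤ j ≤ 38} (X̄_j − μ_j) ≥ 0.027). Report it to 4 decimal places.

0.5318

Per-experiment Hoeffding bound: exp(−2·2928·0.027²) = exp(−4.26902) = 0.013995.
Union bound over 38 events: 38·0.013995 = 0.53183.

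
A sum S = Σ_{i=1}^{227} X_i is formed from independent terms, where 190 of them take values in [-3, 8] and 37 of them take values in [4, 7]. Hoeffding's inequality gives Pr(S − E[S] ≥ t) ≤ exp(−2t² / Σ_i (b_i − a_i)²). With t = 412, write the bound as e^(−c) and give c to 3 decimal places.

Σ(b_i − a_i)² = 190·11² + 37·3² = 23323.
c = 2t² / 23323 = 2·412² / 23323 = 14.5559.

14.556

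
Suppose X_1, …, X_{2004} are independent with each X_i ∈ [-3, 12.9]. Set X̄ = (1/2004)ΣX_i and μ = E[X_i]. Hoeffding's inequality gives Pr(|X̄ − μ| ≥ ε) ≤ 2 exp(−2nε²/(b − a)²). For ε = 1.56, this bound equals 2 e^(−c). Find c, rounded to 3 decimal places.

c = 2nε²/(b − a)² = 2·2004·1.56² / 15.9² = 38.5818.

38.582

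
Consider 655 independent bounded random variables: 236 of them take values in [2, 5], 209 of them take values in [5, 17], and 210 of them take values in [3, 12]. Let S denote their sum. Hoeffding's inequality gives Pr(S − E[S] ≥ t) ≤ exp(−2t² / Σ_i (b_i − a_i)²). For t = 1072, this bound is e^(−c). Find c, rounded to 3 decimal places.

46.686

Σ(b_i − a_i)² = 236·3² + 209·12² + 210·9² = 49230.
c = 2t² / 49230 = 2·1072² / 49230 = 46.6863.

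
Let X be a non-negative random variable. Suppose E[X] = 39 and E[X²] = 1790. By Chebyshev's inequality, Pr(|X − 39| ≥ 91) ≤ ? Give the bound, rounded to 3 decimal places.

Var(X) = E[X²] − (E[X])² = 1790 − 1521 = 269.
Chebyshev's inequality: Pr(|X − μ| ≥ t) ≤ Var(X)/t² = 269/8281 = 0.0325.

0.032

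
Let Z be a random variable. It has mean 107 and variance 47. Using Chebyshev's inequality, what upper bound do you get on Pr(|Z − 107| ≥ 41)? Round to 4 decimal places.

Chebyshev: Pr(|Z − μ| ≥ t) ≤ Var(Z)/t².
Bound = 47 / 1681 = 0.0280.

0.0280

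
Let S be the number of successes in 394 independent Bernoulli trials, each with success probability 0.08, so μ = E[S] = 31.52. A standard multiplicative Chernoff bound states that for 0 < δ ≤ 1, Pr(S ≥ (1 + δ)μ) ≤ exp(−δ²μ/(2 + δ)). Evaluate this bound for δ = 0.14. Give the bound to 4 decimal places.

0.7492

Exponent = δ²μ/(2 + δ) = 0.14²·31.52/2.14 = 0.2887.
Bound = exp(−0.2887) = 0.74925.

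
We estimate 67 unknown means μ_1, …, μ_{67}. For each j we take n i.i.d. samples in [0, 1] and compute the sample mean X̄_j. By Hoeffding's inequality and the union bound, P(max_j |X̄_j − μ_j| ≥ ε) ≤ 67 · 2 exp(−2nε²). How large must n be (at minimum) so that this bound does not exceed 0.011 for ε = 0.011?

Need 2·67·exp(−2nε²) ≤ 0.011, i.e. exp(−2nε²) ≤ 0.011/134.
So 2nε² ≥ ln(134/0.011) = 9.407700.
Hence n ≥ 9.407700/(2·0.011²) = 38874.793.
The smallest integer n is 38875.

38875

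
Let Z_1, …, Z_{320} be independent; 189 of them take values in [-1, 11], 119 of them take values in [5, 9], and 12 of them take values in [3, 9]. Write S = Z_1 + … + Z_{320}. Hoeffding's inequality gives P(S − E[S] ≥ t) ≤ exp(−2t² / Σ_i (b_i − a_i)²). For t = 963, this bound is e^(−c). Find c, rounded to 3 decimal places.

Σ(b_i − a_i)² = 189·12² + 119·4² + 12·6² = 29552.
c = 2t² / 29552 = 2·963² / 29552 = 62.7618.

62.762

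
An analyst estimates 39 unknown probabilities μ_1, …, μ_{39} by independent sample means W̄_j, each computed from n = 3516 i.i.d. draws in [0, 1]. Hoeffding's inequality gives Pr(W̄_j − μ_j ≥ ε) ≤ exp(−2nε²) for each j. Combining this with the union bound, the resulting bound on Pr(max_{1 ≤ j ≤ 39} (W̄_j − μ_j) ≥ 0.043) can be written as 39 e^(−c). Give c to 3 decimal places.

Union bound over the 39 events: Pr(max_{1 ≤ j ≤ 39} (W̄_j − μ_j) ≥ 0.043) ≤ 39·exp(−2nε²) = 39 exp(−2·3516·0.043²).
So c = 2·3516·0.043² = 13.0022.

13.002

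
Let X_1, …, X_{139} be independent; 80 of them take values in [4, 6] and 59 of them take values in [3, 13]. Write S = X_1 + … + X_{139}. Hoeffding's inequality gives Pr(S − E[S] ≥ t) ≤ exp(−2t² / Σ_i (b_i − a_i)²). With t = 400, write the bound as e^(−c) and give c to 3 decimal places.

51.447

Σ(b_i − a_i)² = 80·2² + 59·10² = 6220.
c = 2t² / 6220 = 2·400² / 6220 = 51.4469.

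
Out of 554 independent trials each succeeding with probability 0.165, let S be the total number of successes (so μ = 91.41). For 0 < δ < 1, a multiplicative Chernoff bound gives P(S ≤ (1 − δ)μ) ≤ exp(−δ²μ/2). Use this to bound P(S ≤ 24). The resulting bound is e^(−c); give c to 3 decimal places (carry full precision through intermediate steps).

Write 24 = (1 − δ)μ, so δ = 1 − 24/91.41 = 0.7374467…
Then the exponent is δ²μ/2 = (μ − 24)²/(2μ) = 24.855640.

24.856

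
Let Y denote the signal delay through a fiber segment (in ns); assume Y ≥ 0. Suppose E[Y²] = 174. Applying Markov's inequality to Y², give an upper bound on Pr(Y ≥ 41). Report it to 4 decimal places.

Since Y ≥ 0, the event {Y ≥ 41} is the same as {Y² ≥ 1681}.
Markov's inequality applied to Y² gives Pr(Y² ≥ 1681) ≤ E[Y²]/1681 = 174/1681 = 0.1035.

0.1035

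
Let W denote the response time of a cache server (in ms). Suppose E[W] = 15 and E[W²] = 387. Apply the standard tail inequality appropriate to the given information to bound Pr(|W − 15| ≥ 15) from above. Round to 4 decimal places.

The first two moments determine the variance, so Chebyshev's inequality is the sharpest standard bound available.
Var(W) = E[W²] − (E[W])² = 387 − 225 = 162.
Chebyshev's inequality: Pr(|W − μ| ≥ t) ≤ Var(W)/t² = 162/225 = 0.7200.

0.7200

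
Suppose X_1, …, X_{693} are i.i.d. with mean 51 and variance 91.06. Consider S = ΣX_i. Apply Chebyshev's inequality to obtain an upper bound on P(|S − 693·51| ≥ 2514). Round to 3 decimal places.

Var(S) = n·Var(X_i) = 693·91.06 = 63104.58.
Chebyshev: P(|S − 693·51| ≥ 2514) ≤ Var(S)/2514² = 63104.58/6320196 = 0.0100.

0.010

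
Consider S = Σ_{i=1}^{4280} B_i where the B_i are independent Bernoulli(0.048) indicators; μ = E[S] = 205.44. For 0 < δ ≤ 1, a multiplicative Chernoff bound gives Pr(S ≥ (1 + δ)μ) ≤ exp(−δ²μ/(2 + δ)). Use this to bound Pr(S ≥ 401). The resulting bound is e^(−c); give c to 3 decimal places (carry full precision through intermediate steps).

63.063

Write 401 = (1 + δ)μ, so δ = 401/205.44 − 1 = 0.9519081…
Then the exponent is δ²μ/(2 + δ) = (401 − μ)² / (μ·(2 + δ)) = 63.062650.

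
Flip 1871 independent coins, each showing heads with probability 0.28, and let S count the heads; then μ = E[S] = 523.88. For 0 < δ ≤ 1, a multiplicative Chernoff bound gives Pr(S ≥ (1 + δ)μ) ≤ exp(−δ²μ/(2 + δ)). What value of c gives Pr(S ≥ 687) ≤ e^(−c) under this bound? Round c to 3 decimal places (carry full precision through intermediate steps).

Write 687 = (1 + δ)μ, so δ = 687/523.88 − 1 = 0.311369…
Then the exponent is δ²μ/(2 + δ) = (687 − μ)² / (μ·(2 + δ)) = 21.974212.

21.974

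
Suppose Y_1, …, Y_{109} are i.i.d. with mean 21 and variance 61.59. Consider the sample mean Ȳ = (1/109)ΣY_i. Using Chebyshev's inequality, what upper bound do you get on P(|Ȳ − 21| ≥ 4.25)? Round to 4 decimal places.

Var(Ȳ) = Var(Y_i)/n = 61.59/109 = 0.56505.
Chebyshev: P(|Ȳ − 21| ≥ 4.25) ≤ Var(Ȳ)/(4.25)² = 61.59/(109·4.25²) = 0.0313.

0.0313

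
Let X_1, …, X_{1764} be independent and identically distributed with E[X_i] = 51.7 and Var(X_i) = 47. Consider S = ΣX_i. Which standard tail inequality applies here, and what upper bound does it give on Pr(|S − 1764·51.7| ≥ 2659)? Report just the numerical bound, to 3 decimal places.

0.012

With mean and variance of each term known, Chebyshev's inequality bounds the deviation of the sum (or sample mean).
Var(S) = n·Var(X_i) = 1764·47 = 82908.
Chebyshev: Pr(|S − 1764·51.7| ≥ 2659) ≤ Var(S)/2659² = 82908/7070281 = 0.0117.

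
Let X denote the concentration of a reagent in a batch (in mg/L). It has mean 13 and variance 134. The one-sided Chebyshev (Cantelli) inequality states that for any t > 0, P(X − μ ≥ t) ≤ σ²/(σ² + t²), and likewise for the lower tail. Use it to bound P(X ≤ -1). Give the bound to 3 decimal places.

0.406

Here σ² = 134 and t = 14, so σ² + t² = 330.
Cantelli's bound: 134/330 = 0.4061.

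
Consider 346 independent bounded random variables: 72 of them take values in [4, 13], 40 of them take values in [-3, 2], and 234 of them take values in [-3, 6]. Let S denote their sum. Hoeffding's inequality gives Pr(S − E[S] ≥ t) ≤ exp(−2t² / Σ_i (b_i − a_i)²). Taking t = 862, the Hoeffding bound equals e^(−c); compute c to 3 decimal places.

57.632

Σ(b_i − a_i)² = 72·9² + 40·5² + 234·9² = 25786.
c = 2t² / 25786 = 2·862² / 25786 = 57.6316.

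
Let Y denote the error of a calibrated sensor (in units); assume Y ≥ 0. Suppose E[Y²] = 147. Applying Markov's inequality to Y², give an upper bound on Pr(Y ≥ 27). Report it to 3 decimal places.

Since Y ≥ 0, the event {Y ≥ 27} is the same as {Y² ≥ 729}.
Markov's inequality applied to Y² gives Pr(Y² ≥ 729) ≤ E[Y²]/729 = 147/729 = 0.2016.

0.202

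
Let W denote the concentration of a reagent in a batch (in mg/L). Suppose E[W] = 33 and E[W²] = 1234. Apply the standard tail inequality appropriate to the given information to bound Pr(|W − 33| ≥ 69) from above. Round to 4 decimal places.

The first two moments determine the variance, so Chebyshev's inequality is the sharpest standard bound available.
Var(W) = E[W²] − (E[W])² = 1234 − 1089 = 145.
Chebyshev's inequality: Pr(|W − μ| ≥ t) ≤ Var(W)/t² = 145/4761 = 0.0305.

0.0305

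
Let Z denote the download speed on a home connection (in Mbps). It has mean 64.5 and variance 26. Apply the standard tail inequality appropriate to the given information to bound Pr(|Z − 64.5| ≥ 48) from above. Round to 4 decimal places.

0.0113

Mean and variance are known, so Chebyshev's inequality applies.
Chebyshev: Pr(|Z − μ| ≥ t) ≤ Var(Z)/t².
Bound = 26 / 2304 = 0.0113.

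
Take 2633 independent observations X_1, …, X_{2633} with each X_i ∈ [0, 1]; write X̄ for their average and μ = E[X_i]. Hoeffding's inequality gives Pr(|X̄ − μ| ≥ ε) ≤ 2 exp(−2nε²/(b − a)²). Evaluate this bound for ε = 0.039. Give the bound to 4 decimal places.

0.0007

Exponent: 2nε²/(b − a)² = 2·2633·0.039² / 1² = 8.00959.
Bound = 2·exp(−8.00959) = 0.00066.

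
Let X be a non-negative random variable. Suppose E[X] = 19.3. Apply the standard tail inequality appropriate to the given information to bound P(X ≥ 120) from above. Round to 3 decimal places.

0.161

Only the mean of a non-negative variable is known, so Markov's inequality is the applicable tail bound.
Markov's inequality: for a non-negative random variable, P(X ≥ a) ≤ E[X]/a.
Here E[X] = 19.3 and a = 120, so the bound is 19.3/120 = 0.1608.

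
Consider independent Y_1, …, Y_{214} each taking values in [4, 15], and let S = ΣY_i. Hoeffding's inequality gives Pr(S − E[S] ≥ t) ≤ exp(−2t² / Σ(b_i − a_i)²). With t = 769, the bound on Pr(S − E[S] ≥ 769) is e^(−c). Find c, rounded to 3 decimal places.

45.676

Σ(b_i − a_i)² = 214·(11)² = 25894.
c = 2t²/25894 = 2·769²/25894 = 45.6755.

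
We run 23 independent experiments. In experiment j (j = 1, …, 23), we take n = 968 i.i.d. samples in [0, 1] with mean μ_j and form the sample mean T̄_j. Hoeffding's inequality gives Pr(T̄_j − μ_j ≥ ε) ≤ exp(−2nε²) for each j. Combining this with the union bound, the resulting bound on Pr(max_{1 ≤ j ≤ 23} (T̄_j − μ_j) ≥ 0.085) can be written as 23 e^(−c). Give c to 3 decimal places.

13.988

Union bound over the 23 events: Pr(max_{1 ≤ j ≤ 23} (T̄_j − μ_j) ≥ 0.085) ≤ 23·exp(−2nε²) = 23 exp(−2·968·0.085²).
So c = 2·968·0.085² = 13.9876.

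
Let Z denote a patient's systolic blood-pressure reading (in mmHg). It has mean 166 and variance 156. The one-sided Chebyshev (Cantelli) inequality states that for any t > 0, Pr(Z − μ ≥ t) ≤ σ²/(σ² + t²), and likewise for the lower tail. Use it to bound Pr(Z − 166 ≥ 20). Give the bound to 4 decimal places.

Here σ² = 156 and t = 20, so σ² + t² = 556.
Cantelli's bound: 156/556 = 0.2806.

0.2806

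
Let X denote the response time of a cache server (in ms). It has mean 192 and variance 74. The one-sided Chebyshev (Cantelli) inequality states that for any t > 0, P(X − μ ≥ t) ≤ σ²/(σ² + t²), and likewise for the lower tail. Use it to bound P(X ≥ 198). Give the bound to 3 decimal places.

0.673

Here σ² = 74 and t = 6, so σ² + t² = 110.
Cantelli's bound: 74/110 = 0.6727.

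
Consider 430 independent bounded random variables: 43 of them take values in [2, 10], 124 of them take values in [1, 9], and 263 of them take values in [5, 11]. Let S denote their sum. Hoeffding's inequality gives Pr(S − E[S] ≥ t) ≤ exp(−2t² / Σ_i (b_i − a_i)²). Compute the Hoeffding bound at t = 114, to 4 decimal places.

0.2754

Σ(b_i − a_i)² = 43·8² + 124·8² + 263·6² = 20156.
Exponent = 2·114² / 20156 = 1.28954.
Bound = exp(−1.28954) = 0.27540.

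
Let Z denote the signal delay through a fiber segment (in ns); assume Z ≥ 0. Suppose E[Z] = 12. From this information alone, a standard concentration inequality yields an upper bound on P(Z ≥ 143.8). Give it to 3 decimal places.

0.083

Only the mean of a non-negative variable is known, so Markov's inequality is the applicable tail bound.
Markov's inequality: for a non-negative random variable, P(Z ≥ a) ≤ E[Z]/a.
Here E[Z] = 12 and a = 143.8, so the bound is 12/143.8 = 0.0834.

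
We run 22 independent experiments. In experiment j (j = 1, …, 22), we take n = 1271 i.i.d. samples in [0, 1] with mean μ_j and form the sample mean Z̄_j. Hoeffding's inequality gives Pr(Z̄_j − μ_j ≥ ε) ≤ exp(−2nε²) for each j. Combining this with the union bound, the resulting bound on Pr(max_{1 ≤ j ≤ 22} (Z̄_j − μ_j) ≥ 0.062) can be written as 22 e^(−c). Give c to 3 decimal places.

9.771

Union bound over the 22 events: Pr(max_{1 ≤ j ≤ 22} (Z̄_j − μ_j) ≥ 0.062) ≤ 22·exp(−2nε²) = 22 exp(−2·1271·0.062²).
So c = 2·1271·0.062² = 9.7714.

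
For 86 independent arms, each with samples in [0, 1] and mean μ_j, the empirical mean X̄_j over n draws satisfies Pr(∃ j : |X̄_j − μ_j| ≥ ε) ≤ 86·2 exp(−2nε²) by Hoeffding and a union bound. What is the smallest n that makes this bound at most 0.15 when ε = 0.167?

127

Need 2·86·exp(−2nε²) ≤ 0.15, i.e. exp(−2nε²) ≤ 0.15/172.
So 2nε² ≥ ln(172/0.15) = 7.044614.
Hence n ≥ 7.044614/(2·0.167²) = 126.297.
The smallest integer n is 127.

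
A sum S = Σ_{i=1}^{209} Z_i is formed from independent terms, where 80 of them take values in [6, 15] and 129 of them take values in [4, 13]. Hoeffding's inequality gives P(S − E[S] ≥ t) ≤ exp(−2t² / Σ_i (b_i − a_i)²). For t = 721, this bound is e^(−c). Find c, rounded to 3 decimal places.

Σ(b_i − a_i)² = 80·9² + 129·9² = 16929.
c = 2t² / 16929 = 2·721² / 16929 = 61.4143.

61.414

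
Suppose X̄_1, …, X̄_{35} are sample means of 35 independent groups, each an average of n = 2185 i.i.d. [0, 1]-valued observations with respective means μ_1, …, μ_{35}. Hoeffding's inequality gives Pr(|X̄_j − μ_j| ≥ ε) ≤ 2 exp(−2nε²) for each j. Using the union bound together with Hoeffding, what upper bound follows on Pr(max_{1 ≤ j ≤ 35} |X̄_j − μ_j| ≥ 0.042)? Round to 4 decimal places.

0.0314

Per-experiment Hoeffding bound: 2·exp(−2·2185·0.042²) = 2·exp(−7.70868) = 0.00089783.
Union bound over 35 events: 35·0.00089783 = 0.03142.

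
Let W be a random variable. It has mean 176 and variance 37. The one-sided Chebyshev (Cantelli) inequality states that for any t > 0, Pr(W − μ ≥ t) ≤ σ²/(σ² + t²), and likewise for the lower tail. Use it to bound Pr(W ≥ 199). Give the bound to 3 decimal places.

Here σ² = 37 and t = 23, so σ² + t² = 566.
Cantelli's bound: 37/566 = 0.0654.

0.065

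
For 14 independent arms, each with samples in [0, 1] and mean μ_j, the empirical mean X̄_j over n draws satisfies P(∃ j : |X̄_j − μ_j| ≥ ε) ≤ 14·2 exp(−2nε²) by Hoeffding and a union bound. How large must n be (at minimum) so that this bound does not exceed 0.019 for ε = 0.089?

461

Need 2·14·exp(−2nε²) ≤ 0.019, i.e. exp(−2nε²) ≤ 0.019/28.
So 2nε² ≥ ln(28/0.019) = 7.295521.
Hence n ≥ 7.295521/(2·0.089²) = 460.518.
The smallest integer n is 461.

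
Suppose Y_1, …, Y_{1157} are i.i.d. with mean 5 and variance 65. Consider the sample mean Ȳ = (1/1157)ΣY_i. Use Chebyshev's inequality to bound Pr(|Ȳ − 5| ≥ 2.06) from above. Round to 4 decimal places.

0.0132

Var(Ȳ) = Var(Y_i)/n = 65/1157 = 0.05618.
Chebyshev: Pr(|Ȳ − 5| ≥ 2.06) ≤ Var(Ȳ)/(2.06)² = 65/(1157·2.06²) = 0.0132.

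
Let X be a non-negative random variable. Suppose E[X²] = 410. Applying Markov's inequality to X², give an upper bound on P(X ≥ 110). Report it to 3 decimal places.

0.034

Since X ≥ 0, the event {X ≥ 110} is the same as {X² ≥ 12100}.
Markov's inequality applied to X² gives P(X² ≥ 12100) ≤ E[X²]/12100 = 410/12100 = 0.0339.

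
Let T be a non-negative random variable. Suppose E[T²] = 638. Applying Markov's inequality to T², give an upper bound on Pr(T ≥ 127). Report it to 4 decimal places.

Since T ≥ 0, the event {T ≥ 127} is the same as {T² ≥ 16129}.
Markov's inequality applied to T² gives Pr(T² ≥ 16129) ≤ E[T²]/16129 = 638/16129 = 0.0396.

0.0396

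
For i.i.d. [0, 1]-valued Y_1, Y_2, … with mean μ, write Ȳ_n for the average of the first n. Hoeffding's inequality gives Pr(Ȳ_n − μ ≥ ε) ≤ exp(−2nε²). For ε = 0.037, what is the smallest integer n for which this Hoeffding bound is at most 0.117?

Require exp(−2nε²) ≤ 0.117, i.e. 2nε² ≥ ln(1/0.117) = 2.145581.
So n ≥ 2.145581 / (2·0.037²) = 783.631.
The smallest integer n is 784.

784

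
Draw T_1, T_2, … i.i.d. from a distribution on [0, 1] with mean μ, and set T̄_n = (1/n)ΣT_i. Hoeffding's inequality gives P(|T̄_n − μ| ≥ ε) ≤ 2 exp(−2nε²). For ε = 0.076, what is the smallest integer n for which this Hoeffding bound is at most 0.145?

Require 2·exp(−2nε²) ≤ 0.145, i.e. 2nε² ≥ ln(2/0.145) = 2.624169.
So n ≥ 2.624169 / (2·0.076²) = 227.161.
The smallest integer n is 228.

228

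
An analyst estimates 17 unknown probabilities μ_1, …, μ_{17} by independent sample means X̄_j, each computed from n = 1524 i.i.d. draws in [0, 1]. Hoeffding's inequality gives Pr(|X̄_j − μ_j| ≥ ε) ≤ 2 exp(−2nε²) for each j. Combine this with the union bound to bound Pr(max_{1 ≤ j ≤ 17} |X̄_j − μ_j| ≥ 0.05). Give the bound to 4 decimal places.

Per-experiment Hoeffding bound: 2·exp(−2·1524·0.05²) = 2·exp(−7.62000) = 0.00098108.
Union bound over 17 events: 17·0.00098108 = 0.01668.

0.0167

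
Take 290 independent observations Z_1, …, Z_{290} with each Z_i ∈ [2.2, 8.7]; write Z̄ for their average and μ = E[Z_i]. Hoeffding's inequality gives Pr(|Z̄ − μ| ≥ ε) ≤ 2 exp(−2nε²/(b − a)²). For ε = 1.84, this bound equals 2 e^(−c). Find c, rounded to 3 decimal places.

46.477

c = 2nε²/(b − a)² = 2·290·1.84² / 6.5² = 46.4769.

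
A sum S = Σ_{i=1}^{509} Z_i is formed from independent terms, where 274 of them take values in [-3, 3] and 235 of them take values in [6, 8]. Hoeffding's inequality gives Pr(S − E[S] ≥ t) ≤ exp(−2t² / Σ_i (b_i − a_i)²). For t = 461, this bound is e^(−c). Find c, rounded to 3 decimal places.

39.341

Σ(b_i − a_i)² = 274·6² + 235·2² = 10804.
c = 2t² / 10804 = 2·461² / 10804 = 39.3412.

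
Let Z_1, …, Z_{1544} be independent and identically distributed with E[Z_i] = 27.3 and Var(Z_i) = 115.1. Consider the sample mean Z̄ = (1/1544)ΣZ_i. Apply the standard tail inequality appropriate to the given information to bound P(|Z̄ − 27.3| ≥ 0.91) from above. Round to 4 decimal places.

0.0900

With mean and variance of each term known, Chebyshev's inequality bounds the deviation of the sum (or sample mean).
Var(Z̄) = Var(Z_i)/n = 115.1/1544 = 0.074547.
Chebyshev: P(|Z̄ − 27.3| ≥ 0.91) ≤ Var(Z̄)/(0.91)² = 115.1/(1544·0.91²) = 0.0900.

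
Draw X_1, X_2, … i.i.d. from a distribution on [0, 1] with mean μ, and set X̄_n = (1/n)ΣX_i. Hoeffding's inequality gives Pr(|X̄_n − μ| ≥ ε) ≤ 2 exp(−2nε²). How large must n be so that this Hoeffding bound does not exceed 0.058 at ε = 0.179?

Require 2·exp(−2nε²) ≤ 0.058, i.e. 2nε² ≥ ln(2/0.058) = 3.540459.
So n ≥ 3.540459 / (2·0.179²) = 55.249.
The smallest integer n is 56.

56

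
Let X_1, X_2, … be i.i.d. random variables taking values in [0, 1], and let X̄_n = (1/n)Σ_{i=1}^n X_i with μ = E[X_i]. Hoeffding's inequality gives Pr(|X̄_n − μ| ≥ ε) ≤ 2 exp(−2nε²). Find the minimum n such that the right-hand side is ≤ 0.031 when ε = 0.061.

Require 2·exp(−2nε²) ≤ 0.031, i.e. 2nε² ≥ ln(2/0.031) = 4.166915.
So n ≥ 4.166915 / (2·0.061²) = 559.919.
The smallest integer n is 560.

560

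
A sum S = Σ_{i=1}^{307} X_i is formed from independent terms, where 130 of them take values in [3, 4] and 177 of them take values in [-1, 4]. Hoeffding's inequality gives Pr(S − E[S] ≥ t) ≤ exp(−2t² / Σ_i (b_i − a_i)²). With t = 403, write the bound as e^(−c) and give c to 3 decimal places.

71.310

Σ(b_i − a_i)² = 130·1² + 177·5² = 4555.
c = 2t² / 4555 = 2·403² / 4555 = 71.3102.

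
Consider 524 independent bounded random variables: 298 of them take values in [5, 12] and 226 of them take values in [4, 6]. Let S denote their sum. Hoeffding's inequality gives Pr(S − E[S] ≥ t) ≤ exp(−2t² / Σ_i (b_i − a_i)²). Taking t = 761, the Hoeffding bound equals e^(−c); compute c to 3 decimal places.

74.696

Σ(b_i − a_i)² = 298·7² + 226·2² = 15506.
c = 2t² / 15506 = 2·761² / 15506 = 74.6964.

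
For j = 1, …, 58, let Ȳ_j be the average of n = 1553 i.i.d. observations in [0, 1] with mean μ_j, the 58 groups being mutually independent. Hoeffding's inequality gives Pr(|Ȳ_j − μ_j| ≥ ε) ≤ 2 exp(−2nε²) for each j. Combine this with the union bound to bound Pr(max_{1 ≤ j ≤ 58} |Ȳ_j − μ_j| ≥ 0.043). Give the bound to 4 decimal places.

0.3718

Per-experiment Hoeffding bound: 2·exp(−2·1553·0.043²) = 2·exp(−5.74299) = 0.0064103.
Union bound over 58 events: 58·0.0064103 = 0.37180.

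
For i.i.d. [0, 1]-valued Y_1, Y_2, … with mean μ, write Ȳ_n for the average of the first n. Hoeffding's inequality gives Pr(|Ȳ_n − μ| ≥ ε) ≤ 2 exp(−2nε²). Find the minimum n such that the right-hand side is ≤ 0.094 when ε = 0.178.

Require 2·exp(−2nε²) ≤ 0.094, i.e. 2nε² ≥ ln(2/0.094) = 3.057608.
So n ≥ 3.057608 / (2·0.178²) = 48.252.
The smallest integer n is 49.

49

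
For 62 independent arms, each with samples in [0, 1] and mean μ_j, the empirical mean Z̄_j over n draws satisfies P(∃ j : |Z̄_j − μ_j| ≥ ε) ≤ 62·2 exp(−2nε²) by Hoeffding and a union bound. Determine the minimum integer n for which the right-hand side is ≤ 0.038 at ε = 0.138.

Need 2·62·exp(−2nε²) ≤ 0.038, i.e. exp(−2nε²) ≤ 0.038/124.
So 2nε² ≥ ln(124/0.038) = 8.090451.
Hence n ≥ 8.090451/(2·0.138²) = 212.415.
The smallest integer n is 213.

213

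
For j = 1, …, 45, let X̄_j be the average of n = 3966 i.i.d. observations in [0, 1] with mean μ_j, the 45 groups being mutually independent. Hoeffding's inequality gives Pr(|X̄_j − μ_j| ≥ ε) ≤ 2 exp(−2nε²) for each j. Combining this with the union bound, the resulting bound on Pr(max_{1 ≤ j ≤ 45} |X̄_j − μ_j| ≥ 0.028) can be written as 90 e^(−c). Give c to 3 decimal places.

6.219

Union bound over the 45 events: Pr(max_{1 ≤ j ≤ 45} |X̄_j − μ_j| ≥ 0.028) ≤ 45·2·exp(−2nε²) = 90 exp(−2·3966·0.028²).
So c = 2·3966·0.028² = 6.2187.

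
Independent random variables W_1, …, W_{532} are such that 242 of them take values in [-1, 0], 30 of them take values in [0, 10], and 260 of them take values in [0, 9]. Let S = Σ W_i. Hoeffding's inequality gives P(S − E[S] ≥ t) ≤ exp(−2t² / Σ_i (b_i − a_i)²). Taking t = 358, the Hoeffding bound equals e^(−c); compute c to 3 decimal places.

Σ(b_i − a_i)² = 242·1² + 30·10² + 260·9² = 24302.
c = 2t² / 24302 = 2·358² / 24302 = 10.5476.

10.548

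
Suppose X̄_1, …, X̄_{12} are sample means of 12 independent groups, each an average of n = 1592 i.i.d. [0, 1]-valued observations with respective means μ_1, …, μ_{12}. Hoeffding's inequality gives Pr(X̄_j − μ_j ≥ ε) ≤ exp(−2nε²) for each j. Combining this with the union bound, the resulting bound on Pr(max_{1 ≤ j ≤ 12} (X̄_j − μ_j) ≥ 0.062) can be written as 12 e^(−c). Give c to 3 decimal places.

12.239

Union bound over the 12 events: Pr(max_{1 ≤ j ≤ 12} (X̄_j − μ_j) ≥ 0.062) ≤ 12·exp(−2nε²) = 12 exp(−2·1592·0.062²).
So c = 2·1592·0.062² = 12.2393.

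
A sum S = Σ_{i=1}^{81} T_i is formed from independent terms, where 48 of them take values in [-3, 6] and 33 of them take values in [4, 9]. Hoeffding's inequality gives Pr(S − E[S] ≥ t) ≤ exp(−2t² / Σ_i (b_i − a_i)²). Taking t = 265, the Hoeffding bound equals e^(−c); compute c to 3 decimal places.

29.801

Σ(b_i − a_i)² = 48·9² + 33·5² = 4713.
c = 2t² / 4713 = 2·265² / 4713 = 29.8006.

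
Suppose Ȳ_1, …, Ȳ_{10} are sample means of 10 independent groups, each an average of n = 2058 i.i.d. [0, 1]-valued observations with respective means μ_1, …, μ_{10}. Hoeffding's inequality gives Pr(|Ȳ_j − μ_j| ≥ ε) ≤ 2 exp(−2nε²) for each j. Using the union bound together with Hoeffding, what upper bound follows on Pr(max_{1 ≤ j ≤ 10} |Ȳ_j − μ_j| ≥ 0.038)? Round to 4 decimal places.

0.0525

Per-experiment Hoeffding bound: 2·exp(−2·2058·0.038²) = 2·exp(−5.94350) = 0.0052456.
Union bound over 10 events: 10·0.0052456 = 0.05246.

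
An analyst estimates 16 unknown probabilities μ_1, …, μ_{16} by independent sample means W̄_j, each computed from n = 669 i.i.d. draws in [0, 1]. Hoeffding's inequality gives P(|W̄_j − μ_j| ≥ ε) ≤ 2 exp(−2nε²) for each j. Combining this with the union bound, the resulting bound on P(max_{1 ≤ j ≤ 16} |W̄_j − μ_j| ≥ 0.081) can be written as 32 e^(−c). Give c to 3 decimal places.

Union bound over the 16 events: P(max_{1 ≤ j ≤ 16} |W̄_j − μ_j| ≥ 0.081) ≤ 16·2·exp(−2nε²) = 32 exp(−2·669·0.081²).
So c = 2·669·0.081² = 8.7786.

8.779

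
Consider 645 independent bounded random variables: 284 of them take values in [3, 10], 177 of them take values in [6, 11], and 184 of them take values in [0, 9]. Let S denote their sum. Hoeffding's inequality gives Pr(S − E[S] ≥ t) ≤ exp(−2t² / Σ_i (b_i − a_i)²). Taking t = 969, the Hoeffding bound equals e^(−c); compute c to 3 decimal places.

56.487

Σ(b_i − a_i)² = 284·7² + 177·5² + 184·9² = 33245.
c = 2t² / 33245 = 2·969² / 33245 = 56.4874.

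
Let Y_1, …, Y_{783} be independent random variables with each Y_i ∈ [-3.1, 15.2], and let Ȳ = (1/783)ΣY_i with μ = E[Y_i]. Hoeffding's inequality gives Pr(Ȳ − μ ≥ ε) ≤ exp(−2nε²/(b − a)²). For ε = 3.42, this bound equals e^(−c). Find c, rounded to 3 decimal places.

c = 2nε²/(b − a)² = 2·783·3.42² / 18.3² = 54.6943.

54.694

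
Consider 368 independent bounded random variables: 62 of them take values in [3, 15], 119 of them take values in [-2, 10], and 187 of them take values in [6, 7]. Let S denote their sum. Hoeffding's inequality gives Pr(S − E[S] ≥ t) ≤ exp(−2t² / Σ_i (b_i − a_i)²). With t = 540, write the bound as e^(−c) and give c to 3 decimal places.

22.216

Σ(b_i − a_i)² = 62·12² + 119·12² + 187·1² = 26251.
c = 2t² / 26251 = 2·540² / 26251 = 22.2163.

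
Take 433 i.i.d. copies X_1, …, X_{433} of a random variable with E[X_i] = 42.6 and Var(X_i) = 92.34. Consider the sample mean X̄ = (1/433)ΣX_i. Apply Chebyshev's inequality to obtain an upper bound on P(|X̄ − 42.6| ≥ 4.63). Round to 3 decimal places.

Var(X̄) = Var(X_i)/n = 92.34/433 = 0.21326.
Chebyshev: P(|X̄ − 42.6| ≥ 4.63) ≤ Var(X̄)/(4.63)² = 92.34/(433·4.63²) = 0.0099.

0.010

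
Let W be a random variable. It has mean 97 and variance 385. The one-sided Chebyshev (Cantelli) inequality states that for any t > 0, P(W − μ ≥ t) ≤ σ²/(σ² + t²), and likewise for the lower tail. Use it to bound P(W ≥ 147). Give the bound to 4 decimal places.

0.1334

Here σ² = 385 and t = 50, so σ² + t² = 2885.
Cantelli's bound: 385/2885 = 0.1334.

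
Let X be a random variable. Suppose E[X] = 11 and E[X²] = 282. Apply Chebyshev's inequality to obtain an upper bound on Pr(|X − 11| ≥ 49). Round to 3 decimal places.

0.067

Var(X) = E[X²] − (E[X])² = 282 − 121 = 161.
Chebyshev's inequality: Pr(|X − μ| ≥ t) ≤ Var(X)/t² = 161/2401 = 0.0671.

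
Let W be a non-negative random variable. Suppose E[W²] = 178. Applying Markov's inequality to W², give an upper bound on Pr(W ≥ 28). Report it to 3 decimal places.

Since W ≥ 0, the event {W ≥ 28} is the same as {W² ≥ 784}.
Markov's inequality applied to W² gives Pr(W² ≥ 784) ≤ E[W²]/784 = 178/784 = 0.2270.

0.227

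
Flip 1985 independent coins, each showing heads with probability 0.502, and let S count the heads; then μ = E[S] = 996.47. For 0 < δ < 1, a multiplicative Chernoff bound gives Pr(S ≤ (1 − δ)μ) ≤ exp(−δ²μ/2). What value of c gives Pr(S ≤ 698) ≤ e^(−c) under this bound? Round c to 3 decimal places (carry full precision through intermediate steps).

44.700

Write 698 = (1 − δ)μ, so δ = 1 − 698/996.47 = 0.2995273…
Then the exponent is δ²μ/2 = (μ − 698)²/(2μ) = 44.699961.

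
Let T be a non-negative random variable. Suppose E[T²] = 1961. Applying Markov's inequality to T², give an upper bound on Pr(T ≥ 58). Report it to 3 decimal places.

0.583

Since T ≥ 0, the event {T ≥ 58} is the same as {T² ≥ 3364}.
Markov's inequality applied to T² gives Pr(T² ≥ 3364) ≤ E[T²]/3364 = 1961/3364 = 0.5829.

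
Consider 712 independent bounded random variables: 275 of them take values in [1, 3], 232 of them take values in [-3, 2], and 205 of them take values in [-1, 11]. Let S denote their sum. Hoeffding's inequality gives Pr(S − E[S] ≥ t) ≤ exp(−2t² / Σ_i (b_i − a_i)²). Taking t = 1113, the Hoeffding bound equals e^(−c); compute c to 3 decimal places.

Σ(b_i − a_i)² = 275·2² + 232·5² + 205·12² = 36420.
c = 2t² / 36420 = 2·1113² / 36420 = 68.0269.

68.027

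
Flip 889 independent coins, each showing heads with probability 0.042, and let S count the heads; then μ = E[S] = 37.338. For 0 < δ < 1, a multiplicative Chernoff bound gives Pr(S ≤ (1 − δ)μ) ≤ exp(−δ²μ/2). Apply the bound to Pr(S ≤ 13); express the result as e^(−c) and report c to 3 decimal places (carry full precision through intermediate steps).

7.932

Write 13 = (1 − δ)μ, so δ = 1 − 13/37.338 = 0.6518292…
Then the exponent is δ²μ/2 = (μ − 13)²/(2μ) = 7.932110.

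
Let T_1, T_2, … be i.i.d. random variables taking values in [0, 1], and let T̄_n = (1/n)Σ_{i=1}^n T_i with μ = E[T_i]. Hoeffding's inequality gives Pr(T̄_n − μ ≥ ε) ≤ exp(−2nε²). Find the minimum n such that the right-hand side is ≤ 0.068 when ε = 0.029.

Require exp(−2nε²) ≤ 0.068, i.e. 2nε² ≥ ln(1/0.068) = 2.688248.
So n ≥ 2.688248 / (2·0.029²) = 1598.245.
The smallest integer n is 1599.

1599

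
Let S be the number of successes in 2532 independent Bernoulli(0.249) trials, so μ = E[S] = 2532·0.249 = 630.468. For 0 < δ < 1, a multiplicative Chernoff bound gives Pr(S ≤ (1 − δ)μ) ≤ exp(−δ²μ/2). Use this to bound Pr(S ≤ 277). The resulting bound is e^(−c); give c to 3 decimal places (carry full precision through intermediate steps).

99.085

Write 277 = (1 − δ)μ, so δ = 1 − 277/630.468 = 0.5606438…
Then the exponent is δ²μ/2 = (μ − 277)²/(2μ) = 99.084828.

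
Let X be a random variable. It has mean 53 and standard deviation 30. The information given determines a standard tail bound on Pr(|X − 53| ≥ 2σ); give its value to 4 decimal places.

Mean and variance are known, so Chebyshev's inequality applies.
Chebyshev: Pr(|X − μ| ≥ t) ≤ Var(X)/t².
Var(X) = σ² = 30² = 900.
t = 2·30 = 60.
Bound = 900 / 3600 = 0.2500.

0.2500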